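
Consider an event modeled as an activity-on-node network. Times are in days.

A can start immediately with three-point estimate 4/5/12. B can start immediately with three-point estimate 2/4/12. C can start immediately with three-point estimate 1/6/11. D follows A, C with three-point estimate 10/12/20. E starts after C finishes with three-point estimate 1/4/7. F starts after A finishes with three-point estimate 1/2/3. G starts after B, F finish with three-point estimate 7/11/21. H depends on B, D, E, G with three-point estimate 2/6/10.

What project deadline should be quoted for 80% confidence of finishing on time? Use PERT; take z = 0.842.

28.5 days

te_A = (4 + 4·5 + 12)/6 = 36/6 = 6; σ²_A = ((12−4)/6)² = 1.778
te_B = (2 + 4·4 + 12)/6 = 30/6 = 5; σ²_B = ((12−2)/6)² = 2.778
te_C = (1 + 4·6 + 11)/6 = 36/6 = 6; σ²_C = ((11−1)/6)² = 2.778
te_D = (10 + 4·12 + 20)/6 = 78/6 = 13; σ²_D = ((20−10)/6)² = 2.778
te_E = (1 + 4·4 + 7)/6 = 24/6 = 4; σ²_E = ((7−1)/6)² = 1.000
te_F = (1 + 4·2 + 3)/6 = 12/6 = 2; σ²_F = ((3−1)/6)² = 0.111
te_G = (7 + 4·11 + 21)/6 = 72/6 = 12; σ²_G = ((21−7)/6)² = 5.444
te_H = (2 + 4·6 + 10)/6 = 36/6 = 6; σ²_H = ((10−2)/6)² = 1.778

Forward pass:
ES_A = 0; EF_A = 6
ES_B = 0; EF_B = 5
ES_C = 0; EF_C = 6
ES_D = max(EF_A=6, EF_C=6) = 6; EF_D = 6+13 = 19
ES_E = 6; EF_E = 6+4 = 10
ES_F = 6; EF_F = 6+2 = 8
ES_G = max(EF_B=5, EF_F=8) = 8; EF_G = 8+12 = 20
ES_H = max(EF_B=5, EF_D=19, EF_E=10, EF_G=20) = 20; EF_H = 20+6 = 26
Expected project duration μ = 26 days. Critical path: A → F → G → H.

Variance along critical path = 1.778 + 0.111 + 5.444 + 1.778 = 9.111; σ = 3.018 days.
D = μ + z·σ = 26 + 0.842·3.018 = 28.5 days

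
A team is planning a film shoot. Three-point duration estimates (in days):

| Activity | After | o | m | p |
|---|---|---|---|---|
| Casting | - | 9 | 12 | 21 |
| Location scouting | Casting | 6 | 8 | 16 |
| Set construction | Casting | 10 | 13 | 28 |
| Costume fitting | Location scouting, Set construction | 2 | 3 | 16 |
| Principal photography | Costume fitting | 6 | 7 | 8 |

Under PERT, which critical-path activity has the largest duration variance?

Set construction

te_Casting = (9 + 4·12 + 21)/6 = 78/6 = 13; σ²_Casting = ((21−9)/6)² = 4.000
te_Location scouting = (6 + 4·8 + 16)/6 = 54/6 = 9; σ²_Location scouting = ((16−6)/6)² = 2.778
te_Set construction = (10 + 4·13 + 28)/6 = 90/6 = 15; σ²_Set construction = ((28−10)/6)² = 9.000
te_Costume fitting = (2 + 4·3 + 16)/6 = 30/6 = 5; σ²_Costume fitting = ((16−2)/6)² = 5.444
te_Principal photography = (6 + 4·7 + 8)/6 = 42/6 = 7; σ²_Principal photography = ((8−6)/6)² = 0.111

Forward pass:
ES_Casting = 0; EF_Casting = 13
ES_Location scouting = 13; EF_Location scouting = 13+9 = 22
ES_Set construction = 13; EF_Set construction = 13+15 = 28
ES_Costume fitting = max(EF_Location scouting=22, EF_Set construction=28) = 28; EF_Costume fitting = 28+5 = 33
ES_Principal photography = 33; EF_Principal photography = 33+7 = 40
Expected project duration μ = 40 days. Critical path: Casting → Set construction → Costume fitting → Principal photography.

Variances on critical path: σ²_Casting=4.000, σ²_Set construction=9.000, σ²_Costume fitting=5.444, σ²_Principal photography=0.111.
Largest is σ²_Set construction = 9.000.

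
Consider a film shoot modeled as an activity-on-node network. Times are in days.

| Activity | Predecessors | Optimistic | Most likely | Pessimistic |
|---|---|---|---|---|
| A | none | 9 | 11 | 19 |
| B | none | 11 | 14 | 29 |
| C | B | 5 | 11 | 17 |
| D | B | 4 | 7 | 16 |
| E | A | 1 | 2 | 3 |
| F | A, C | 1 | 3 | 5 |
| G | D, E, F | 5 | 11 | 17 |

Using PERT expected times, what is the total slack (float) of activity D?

te_A = (9 + 4·11 + 19)/6 = 72/6 = 12
te_B = (11 + 4·14 + 29)/6 = 96/6 = 16
te_C = (5 + 4·11 + 17)/6 = 66/6 = 11
te_D = (4 + 4·7 + 16)/6 = 48/6 = 8
te_E = (1 + 4·2 + 3)/6 = 12/6 = 2
te_F = (1 + 4·3 + 5)/6 = 18/6 = 3
te_G = (5 + 4·11 + 17)/6 = 66/6 = 11

Forward pass:
ES_A = 0; EF_A = 12
ES_B = 0; EF_B = 16
ES_C = 16; EF_C = 16+11 = 27
ES_D = 16; EF_D = 16+8 = 24
ES_E = 12; EF_E = 12+2 = 14
ES_F = max(EF_A=12, EF_C=27) = 27; EF_F = 27+3 = 30
ES_G = max(EF_D=24, EF_E=14, EF_F=30) = 30; EF_G = 30+11 = 41
Expected project duration μ = 41 days. Critical path: B → C → F → G.

Backward pass:
LF_G = 41; LS_G = 41−11 = 30
LF_F = LS_G = 30; LS_F = 30−3 = 27
LF_E = LS_G = 30; LS_E = 30−2 = 28
LF_D = LS_G = 30; LS_D = 30−8 = 22
LF_C = LS_F = 27; LS_C = 27−11 = 16
LF_B = min(LS_C=16, LS_D=22) = 16; LS_B = 16−16 = 0
LF_A = min(LS_E=28, LS_F=27) = 27; LS_A = 27−12 = 15
Slack_D = LS_D − ES_D = 22 − 16 = 6

6 days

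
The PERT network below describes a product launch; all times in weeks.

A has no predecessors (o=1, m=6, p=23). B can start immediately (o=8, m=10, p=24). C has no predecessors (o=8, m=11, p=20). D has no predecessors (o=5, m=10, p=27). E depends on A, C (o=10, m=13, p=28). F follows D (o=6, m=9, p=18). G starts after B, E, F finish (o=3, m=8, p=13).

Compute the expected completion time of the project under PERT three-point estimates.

te_A = (1 + 4·6 + 23)/6 = 48/6 = 8
te_B = (8 + 4·10 + 24)/6 = 72/6 = 12
te_C = (8 + 4·11 + 20)/6 = 72/6 = 12
te_D = (5 + 4·10 + 27)/6 = 72/6 = 12
te_E = (10 + 4·13 + 28)/6 = 90/6 = 15
te_F = (6 + 4·9 + 18)/6 = 60/6 = 10
te_G = (3 + 4·8 + 13)/6 = 48/6 = 8

Forward pass:
ES_A = 0; EF_A = 8
ES_B = 0; EF_B = 12
ES_C = 0; EF_C = 12
ES_D = 0; EF_D = 12
ES_E = max(EF_A=8, EF_C=12) = 12; EF_E = 12+15 = 27
ES_F = 12; EF_F = 12+10 = 22
ES_G = max(EF_B=12, EF_E=27, EF_F=22) = 27; EF_G = 27+8 = 35
Expected project duration μ = 35 weeks. Critical path: C → E → G.

35 weeks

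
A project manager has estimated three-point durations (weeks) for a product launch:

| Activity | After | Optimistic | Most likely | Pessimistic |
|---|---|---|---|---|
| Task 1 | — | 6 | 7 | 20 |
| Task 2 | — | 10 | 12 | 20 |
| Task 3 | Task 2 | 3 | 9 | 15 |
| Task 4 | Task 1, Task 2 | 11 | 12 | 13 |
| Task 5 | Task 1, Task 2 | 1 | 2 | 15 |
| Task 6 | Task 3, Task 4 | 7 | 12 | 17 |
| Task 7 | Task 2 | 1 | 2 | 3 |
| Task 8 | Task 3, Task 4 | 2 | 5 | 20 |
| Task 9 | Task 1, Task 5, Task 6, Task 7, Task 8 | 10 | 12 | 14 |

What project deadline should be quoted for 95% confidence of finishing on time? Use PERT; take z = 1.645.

te_Task 1 = (6 + 4·7 + 20)/6 = 54/6 = 9; σ²_Task 1 = ((20−6)/6)² = 5.444
te_Task 2 = (10 + 4·12 + 20)/6 = 78/6 = 13; σ²_Task 2 = ((20−10)/6)² = 2.778
te_Task 3 = (3 + 4·9 + 15)/6 = 54/6 = 9; σ²_Task 3 = ((15−3)/6)² = 4.000
te_Task 4 = (11 + 4·12 + 13)/6 = 72/6 = 12; σ²_Task 4 = ((13−11)/6)² = 0.111
te_Task 5 = (1 + 4·2 + 15)/6 = 24/6 = 4; σ²_Task 5 = ((15−1)/6)² = 5.444
te_Task 6 = (7 + 4·12 + 17)/6 = 72/6 = 12; σ²_Task 6 = ((17−7)/6)² = 2.778
te_Task 7 = (1 + 4·2 + 3)/6 = 12/6 = 2; σ²_Task 7 = ((3−1)/6)² = 0.111
te_Task 8 = (2 + 4·5 + 20)/6 = 42/6 = 7; σ²_Task 8 = ((20−2)/6)² = 9.000
te_Task 9 = (10 + 4·12 + 14)/6 = 72/6 = 12; σ²_Task 9 = ((14−10)/6)² = 0.444

Forward pass:
ES_Task 1 = 0; EF_Task 1 = 9
ES_Task 2 = 0; EF_Task 2 = 13
ES_Task 3 = 13; EF_Task 3 = 13+9 = 22
ES_Task 4 = max(EF_Task 1=9, EF_Task 2=13) = 13; EF_Task 4 = 13+12 = 25
ES_Task 5 = max(EF_Task 1=9, EF_Task 2=13) = 13; EF_Task 5 = 13+4 = 17
ES_Task 6 = max(EF_Task 3=22, EF_Task 4=25) = 25; EF_Task 6 = 25+12 = 37
ES_Task 7 = 13; EF_Task 7 = 13+2 = 15
ES_Task 8 = max(EF_Task 3=22, EF_Task 4=25) = 25; EF_Task 8 = 25+7 = 32
ES_Task 9 = max(EF_Task 1=9, EF_Task 5=17, EF_Task 6=37, EF_Task 7=15, EF_Task 8=32) = 37; EF_Task 9 = 37+12 = 49
Expected project duration μ = 49 weeks. Critical path: Task 2 → Task 4 → Task 6 → Task 9.

Variance along critical path = 2.778 + 0.111 + 2.778 + 0.444 = 6.111; σ = 2.472 weeks.
D = μ + z·σ = 49 + 1.645·2.472 = 53.1 weeks

53.1 weeks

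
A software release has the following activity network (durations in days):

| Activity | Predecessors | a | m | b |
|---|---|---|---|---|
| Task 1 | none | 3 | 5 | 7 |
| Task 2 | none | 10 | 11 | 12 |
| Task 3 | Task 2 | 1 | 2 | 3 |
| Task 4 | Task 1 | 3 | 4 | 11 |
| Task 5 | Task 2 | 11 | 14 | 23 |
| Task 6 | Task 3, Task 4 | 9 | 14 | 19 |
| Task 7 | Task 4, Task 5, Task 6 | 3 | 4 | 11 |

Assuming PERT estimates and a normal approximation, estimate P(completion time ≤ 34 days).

0.820

te_Task 1 = (3 + 4·5 + 7)/6 = 30/6 = 5; σ²_Task 1 = ((7−3)/6)² = 0.444
te_Task 2 = (10 + 4·11 + 12)/6 = 66/6 = 11; σ²_Task 2 = ((12−10)/6)² = 0.111
te_Task 3 = (1 + 4·2 + 3)/6 = 12/6 = 2; σ²_Task 3 = ((3−1)/6)² = 0.111
te_Task 4 = (3 + 4·4 + 11)/6 = 30/6 = 5; σ²_Task 4 = ((11−3)/6)² = 1.778
te_Task 5 = (11 + 4·14 + 23)/6 = 90/6 = 15; σ²_Task 5 = ((23−11)/6)² = 4.000
te_Task 6 = (9 + 4·14 + 19)/6 = 84/6 = 14; σ²_Task 6 = ((19−9)/6)² = 2.778
te_Task 7 = (3 + 4·4 + 11)/6 = 30/6 = 5; σ²_Task 7 = ((11−3)/6)² = 1.778

Forward pass:
ES_Task 1 = 0; EF_Task 1 = 5
ES_Task 2 = 0; EF_Task 2 = 11
ES_Task 3 = 11; EF_Task 3 = 11+2 = 13
ES_Task 4 = 5; EF_Task 4 = 5+5 = 10
ES_Task 5 = 11; EF_Task 5 = 11+15 = 26
ES_Task 6 = max(EF_Task 3=13, EF_Task 4=10) = 13; EF_Task 6 = 13+14 = 27
ES_Task 7 = max(EF_Task 4=10, EF_Task 5=26, EF_Task 6=27) = 27; EF_Task 7 = 27+5 = 32
Expected project duration μ = 32 days. Critical path: Task 2 → Task 3 → Task 6 → Task 7.

Variance along critical path = 0.111 + 0.111 + 2.778 + 1.778 = 4.778; σ = √4.778 = 2.186 days.
Z = (34 − 32) / 2.186 = 0.915
P(T ≤ 34) = Φ(0.915) ≈ 0.820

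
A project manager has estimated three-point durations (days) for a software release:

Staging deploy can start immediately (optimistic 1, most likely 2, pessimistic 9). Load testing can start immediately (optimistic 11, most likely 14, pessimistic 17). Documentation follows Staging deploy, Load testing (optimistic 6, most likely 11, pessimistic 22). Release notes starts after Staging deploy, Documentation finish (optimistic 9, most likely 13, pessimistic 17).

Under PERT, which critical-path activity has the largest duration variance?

te_Staging deploy = (1 + 4·2 + 9)/6 = 18/6 = 3; σ²_Staging deploy = ((9−1)/6)² = 1.778
te_Load testing = (11 + 4·14 + 17)/6 = 84/6 = 14; σ²_Load testing = ((17−11)/6)² = 1.000
te_Documentation = (6 + 4·11 + 22)/6 = 72/6 = 12; σ²_Documentation = ((22−6)/6)² = 7.111
te_Release notes = (9 + 4·13 + 17)/6 = 78/6 = 13; σ²_Release notes = ((17−9)/6)² = 1.778

Forward pass:
ES_Staging deploy = 0; EF_Staging deploy = 3
ES_Load testing = 0; EF_Load testing = 14
ES_Documentation = max(EF_Staging deploy=3, EF_Load testing=14) = 14; EF_Documentation = 14+12 = 26
ES_Release notes = max(EF_Staging deploy=3, EF_Documentation=26) = 26; EF_Release notes = 26+13 = 39
Expected project duration μ = 39 days. Critical path: Load testing → Documentation → Release notes.

Variances on critical path: σ²_Load testing=1.000, σ²_Documentation=7.111, σ²_Release notes=1.778.
Largest is σ²_Documentation = 7.111.

Documentation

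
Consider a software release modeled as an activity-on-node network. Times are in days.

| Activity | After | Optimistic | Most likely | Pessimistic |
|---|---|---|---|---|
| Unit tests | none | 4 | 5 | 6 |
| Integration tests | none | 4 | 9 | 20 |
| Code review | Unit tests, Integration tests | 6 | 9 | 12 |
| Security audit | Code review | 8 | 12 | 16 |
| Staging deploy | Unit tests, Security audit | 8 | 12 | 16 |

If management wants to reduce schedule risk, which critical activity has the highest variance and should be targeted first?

Integration tests

te_Unit tests = (4 + 4·5 + 6)/6 = 30/6 = 5; σ²_Unit tests = ((6−4)/6)² = 0.111
te_Integration tests = (4 + 4·9 + 20)/6 = 60/6 = 10; σ²_Integration tests = ((20−4)/6)² = 7.111
te_Code review = (6 + 4·9 + 12)/6 = 54/6 = 9; σ²_Code review = ((12−6)/6)² = 1.000
te_Security audit = (8 + 4·12 + 16)/6 = 72/6 = 12; σ²_Security audit = ((16−8)/6)² = 1.778
te_Staging deploy = (8 + 4·12 + 16)/6 = 72/6 = 12; σ²_Staging deploy = ((16−8)/6)² = 1.778

Forward pass:
ES_Unit tests = 0; EF_Unit tests = 5
ES_Integration tests = 0; EF_Integration tests = 10
ES_Code review = max(EF_Unit tests=5, EF_Integration tests=10) = 10; EF_Code review = 10+9 = 19
ES_Security audit = 19; EF_Security audit = 19+12 = 31
ES_Staging deploy = max(EF_Unit tests=5, EF_Security audit=31) = 31; EF_Staging deploy = 31+12 = 43
Expected project duration μ = 43 days. Critical path: Integration tests → Code review → Security audit → Staging deploy.

Variances on critical path: σ²_Integration tests=7.111, σ²_Code review=1.000, σ²_Security audit=1.778, σ²_Staging deploy=1.778.
Largest is σ²_Integration tests = 7.111.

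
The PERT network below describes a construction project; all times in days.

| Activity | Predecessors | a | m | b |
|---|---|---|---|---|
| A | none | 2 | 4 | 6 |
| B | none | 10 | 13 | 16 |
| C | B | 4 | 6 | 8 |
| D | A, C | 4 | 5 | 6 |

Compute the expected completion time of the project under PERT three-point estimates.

te_A = (2 + 4·4 + 6)/6 = 24/6 = 4
te_B = (10 + 4·13 + 16)/6 = 78/6 = 13
te_C = (4 + 4·6 + 8)/6 = 36/6 = 6
te_D = (4 + 4·5 + 6)/6 = 30/6 = 5

Forward pass:
ES_A = 0; EF_A = 4
ES_B = 0; EF_B = 13
ES_C = 13; EF_C = 13+6 = 19
ES_D = max(EF_A=4, EF_C=19) = 19; EF_D = 19+5 = 24
Expected project duration μ = 24 days. Critical path: B → C → D.

24 days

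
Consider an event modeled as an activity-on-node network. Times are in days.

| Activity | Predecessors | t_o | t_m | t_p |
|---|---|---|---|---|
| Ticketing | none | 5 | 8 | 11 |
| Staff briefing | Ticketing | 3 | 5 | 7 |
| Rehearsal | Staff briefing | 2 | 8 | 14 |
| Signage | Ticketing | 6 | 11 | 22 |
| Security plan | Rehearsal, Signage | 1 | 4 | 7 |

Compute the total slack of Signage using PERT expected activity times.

1 days

te_Ticketing = (5 + 4·8 + 11)/6 = 48/6 = 8
te_Staff briefing = (3 + 4·5 + 7)/6 = 30/6 = 5
te_Rehearsal = (2 + 4·8 + 14)/6 = 48/6 = 8
te_Signage = (6 + 4·11 + 22)/6 = 72/6 = 12
te_Security plan = (1 + 4·4 + 7)/6 = 24/6 = 4

Forward pass:
ES_Ticketing = 0; EF_Ticketing = 8
ES_Staff briefing = 8; EF_Staff briefing = 8+5 = 13
ES_Rehearsal = 13; EF_Rehearsal = 13+8 = 21
ES_Signage = 8; EF_Signage = 8+12 = 20
ES_Security plan = max(EF_Rehearsal=21, EF_Signage=20) = 21; EF_Security plan = 21+4 = 25
Expected project duration μ = 25 days. Critical path: Ticketing → Staff briefing → Rehearsal → Security plan.

Backward pass:
LF_Security plan = 25; LS_Security plan = 25−4 = 21
LF_Signage = LS_Security plan = 21; LS_Signage = 21−12 = 9
LF_Rehearsal = LS_Security plan = 21; LS_Rehearsal = 21−8 = 13
LF_Staff briefing = LS_Rehearsal = 13; LS_Staff briefing = 13−5 = 8
LF_Ticketing = min(LS_Staff briefing=8, LS_Signage=9) = 8; LS_Ticketing = 8−8 = 0
Slack_Signage = LS_Signage − ES_Signage = 9 − 8 = 1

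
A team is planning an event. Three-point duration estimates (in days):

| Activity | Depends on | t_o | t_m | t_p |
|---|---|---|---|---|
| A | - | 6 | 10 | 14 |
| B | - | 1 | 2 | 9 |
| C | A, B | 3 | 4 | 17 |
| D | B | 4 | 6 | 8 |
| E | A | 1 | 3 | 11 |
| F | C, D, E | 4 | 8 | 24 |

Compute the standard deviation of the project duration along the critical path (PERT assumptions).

te_A = (6 + 4·10 + 14)/6 = 60/6 = 10; σ²_A = ((14−6)/6)² = 1.778
te_B = (1 + 4·2 + 9)/6 = 18/6 = 3; σ²_B = ((9−1)/6)² = 1.778
te_C = (3 + 4·4 + 17)/6 = 36/6 = 6; σ²_C = ((17−3)/6)² = 5.444
te_D = (4 + 4·6 + 8)/6 = 36/6 = 6; σ²_D = ((8−4)/6)² = 0.444
te_E = (1 + 4·3 + 11)/6 = 24/6 = 4; σ²_E = ((11−1)/6)² = 2.778
te_F = (4 + 4·8 + 24)/6 = 60/6 = 10; σ²_F = ((24−4)/6)² = 11.111

Forward pass:
ES_A = 0; EF_A = 10
ES_B = 0; EF_B = 3
ES_C = max(EF_A=10, EF_B=3) = 10; EF_C = 10+6 = 16
ES_D = 3; EF_D = 3+6 = 9
ES_E = 10; EF_E = 10+4 = 14
ES_F = max(EF_C=16, EF_D=9, EF_E=14) = 16; EF_F = 16+10 = 26
Expected project duration μ = 26 days. Critical path: A → C → F.

Variance along critical path = 1.778 + 5.444 + 11.111 = 18.333
σ = √18.333 = 4.282 days

4.28 days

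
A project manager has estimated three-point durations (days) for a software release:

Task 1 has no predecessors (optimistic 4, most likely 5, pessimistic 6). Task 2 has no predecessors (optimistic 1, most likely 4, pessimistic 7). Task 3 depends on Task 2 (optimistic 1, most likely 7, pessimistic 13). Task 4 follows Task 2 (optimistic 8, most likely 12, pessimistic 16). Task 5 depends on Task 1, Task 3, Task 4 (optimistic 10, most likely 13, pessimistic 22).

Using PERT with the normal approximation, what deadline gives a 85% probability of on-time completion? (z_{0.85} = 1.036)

te_Task 1 = (4 + 4·5 + 6)/6 = 30/6 = 5; σ²_Task 1 = ((6−4)/6)² = 0.111
te_Task 2 = (1 + 4·4 + 7)/6 = 24/6 = 4; σ²_Task 2 = ((7−1)/6)² = 1.000
te_Task 3 = (1 + 4·7 + 13)/6 = 42/6 = 7; σ²_Task 3 = ((13−1)/6)² = 4.000
te_Task 4 = (8 + 4·12 + 16)/6 = 72/6 = 12; σ²_Task 4 = ((16−8)/6)² = 1.778
te_Task 5 = (10 + 4·13 + 22)/6 = 84/6 = 14; σ²_Task 5 = ((22−10)/6)² = 4.000

Forward pass:
ES_Task 1 = 0; EF_Task 1 = 5
ES_Task 2 = 0; EF_Task 2 = 4
ES_Task 3 = 4; EF_Task 3 = 4+7 = 11
ES_Task 4 = 4; EF_Task 4 = 4+12 = 16
ES_Task 5 = max(EF_Task 1=5, EF_Task 3=11, EF_Task 4=16) = 16; EF_Task 5 = 16+14 = 30
Expected project duration μ = 30 days. Critical path: Task 2 → Task 4 → Task 5.

Variance along critical path = 1.000 + 1.778 + 4.000 = 6.778; σ = 2.603 days.
D = μ + z·σ = 30 + 1.036·2.603 = 32.7 days

32.7 days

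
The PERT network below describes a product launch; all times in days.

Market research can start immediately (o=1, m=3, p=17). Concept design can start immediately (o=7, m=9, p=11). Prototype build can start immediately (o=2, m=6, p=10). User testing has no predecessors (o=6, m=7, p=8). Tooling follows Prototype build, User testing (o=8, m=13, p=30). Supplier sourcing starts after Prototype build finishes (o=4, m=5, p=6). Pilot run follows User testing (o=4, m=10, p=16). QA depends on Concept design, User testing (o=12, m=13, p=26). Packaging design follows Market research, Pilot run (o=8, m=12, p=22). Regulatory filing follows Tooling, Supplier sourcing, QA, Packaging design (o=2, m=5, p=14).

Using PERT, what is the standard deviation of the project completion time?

3.68 days

te_Market research = (1 + 4·3 + 17)/6 = 30/6 = 5; σ²_Market research = ((17−1)/6)² = 7.111
te_Concept design = (7 + 4·9 + 11)/6 = 54/6 = 9; σ²_Concept design = ((11−7)/6)² = 0.444
te_Prototype build = (2 + 4·6 + 10)/6 = 36/6 = 6; σ²_Prototype build = ((10−2)/6)² = 1.778
te_User testing = (6 + 4·7 + 8)/6 = 42/6 = 7; σ²_User testing = ((8−6)/6)² = 0.111
te_Tooling = (8 + 4·13 + 30)/6 = 90/6 = 15; σ²_Tooling = ((30−8)/6)² = 13.444
te_Supplier sourcing = (4 + 4·5 + 6)/6 = 30/6 = 5; σ²_Supplier sourcing = ((6−4)/6)² = 0.111
te_Pilot run = (4 + 4·10 + 16)/6 = 60/6 = 10; σ²_Pilot run = ((16−4)/6)² = 4.000
te_QA = (12 + 4·13 + 26)/6 = 90/6 = 15; σ²_QA = ((26−12)/6)² = 5.444
te_Packaging design = (8 + 4·12 + 22)/6 = 78/6 = 13; σ²_Packaging design = ((22−8)/6)² = 5.444
te_Regulatory filing = (2 + 4·5 + 14)/6 = 36/6 = 6; σ²_Regulatory filing = ((14−2)/6)² = 4.000

Forward pass:
ES_Market research = 0; EF_Market research = 5
ES_Concept design = 0; EF_Concept design = 9
ES_Prototype build = 0; EF_Prototype build = 6
ES_User testing = 0; EF_User testing = 7
ES_Tooling = max(EF_Prototype build=6, EF_User testing=7) = 7; EF_Tooling = 7+15 = 22
ES_Supplier sourcing = 6; EF_Supplier sourcing = 6+5 = 11
ES_Pilot run = 7; EF_Pilot run = 7+10 = 17
ES_QA = max(EF_Concept design=9, EF_User testing=7) = 9; EF_QA = 9+15 = 24
ES_Packaging design = max(EF_Market research=5, EF_Pilot run=17) = 17; EF_Packaging design = 17+13 = 30
ES_Regulatory filing = max(EF_Tooling=22, EF_Supplier sourcing=11, EF_QA=24, EF_Packaging design=30) = 30; EF_Regulatory filing = 30+6 = 36
Expected project duration μ = 36 days. Critical path: User testing → Pilot run → Packaging design → Regulatory filing.

Variance along critical path = 0.111 + 4.000 + 5.444 + 4.000 = 13.556
σ = √13.556 = 3.682 days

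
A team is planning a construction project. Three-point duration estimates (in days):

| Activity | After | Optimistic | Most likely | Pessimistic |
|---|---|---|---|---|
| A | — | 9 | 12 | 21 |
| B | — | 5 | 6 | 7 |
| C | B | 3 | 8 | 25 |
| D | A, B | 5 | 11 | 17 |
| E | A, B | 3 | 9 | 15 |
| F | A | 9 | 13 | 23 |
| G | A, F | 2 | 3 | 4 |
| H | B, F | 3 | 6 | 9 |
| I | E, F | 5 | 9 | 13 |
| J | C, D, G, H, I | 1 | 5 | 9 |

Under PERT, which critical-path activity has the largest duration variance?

F

te_A = (9 + 4·12 + 21)/6 = 78/6 = 13; σ²_A = ((21−9)/6)² = 4.000
te_B = (5 + 4·6 + 7)/6 = 36/6 = 6; σ²_B = ((7−5)/6)² = 0.111
te_C = (3 + 4·8 + 25)/6 = 60/6 = 10; σ²_C = ((25−3)/6)² = 13.444
te_D = (5 + 4·11 + 17)/6 = 66/6 = 11; σ²_D = ((17−5)/6)² = 4.000
te_E = (3 + 4·9 + 15)/6 = 54/6 = 9; σ²_E = ((15−3)/6)² = 4.000
te_F = (9 + 4·13 + 23)/6 = 84/6 = 14; σ²_F = ((23−9)/6)² = 5.444
te_G = (2 + 4·3 + 4)/6 = 18/6 = 3; σ²_G = ((4−2)/6)² = 0.111
te_H = (3 + 4·6 + 9)/6 = 36/6 = 6; σ²_H = ((9−3)/6)² = 1.000
te_I = (5 + 4·9 + 13)/6 = 54/6 = 9; σ²_I = ((13−5)/6)² = 1.778
te_J = (1 + 4·5 + 9)/6 = 30/6 = 5; σ²_J = ((9−1)/6)² = 1.778

Forward pass:
ES_A = 0; EF_A = 13
ES_B = 0; EF_B = 6
ES_C = 6; EF_C = 6+10 = 16
ES_D = max(EF_A=13, EF_B=6) = 13; EF_D = 13+11 = 24
ES_E = max(EF_A=13, EF_B=6) = 13; EF_E = 13+9 = 22
ES_F = 13; EF_F = 13+14 = 27
ES_G = max(EF_A=13, EF_F=27) = 27; EF_G = 27+3 = 30
ES_H = max(EF_B=6, EF_F=27) = 27; EF_H = 27+6 = 33
ES_I = max(EF_E=22, EF_F=27) = 27; EF_I = 27+9 = 36
ES_J = max(EF_C=16, EF_D=24, EF_G=30, EF_H=33, EF_I=36) = 36; EF_J = 36+5 = 41
Expected project duration μ = 41 days. Critical path: A → F → I → J.

Variances on critical path: σ²_A=4.000, σ²_F=5.444, σ²_I=1.778, σ²_J=1.778.
Largest is σ²_F = 5.444.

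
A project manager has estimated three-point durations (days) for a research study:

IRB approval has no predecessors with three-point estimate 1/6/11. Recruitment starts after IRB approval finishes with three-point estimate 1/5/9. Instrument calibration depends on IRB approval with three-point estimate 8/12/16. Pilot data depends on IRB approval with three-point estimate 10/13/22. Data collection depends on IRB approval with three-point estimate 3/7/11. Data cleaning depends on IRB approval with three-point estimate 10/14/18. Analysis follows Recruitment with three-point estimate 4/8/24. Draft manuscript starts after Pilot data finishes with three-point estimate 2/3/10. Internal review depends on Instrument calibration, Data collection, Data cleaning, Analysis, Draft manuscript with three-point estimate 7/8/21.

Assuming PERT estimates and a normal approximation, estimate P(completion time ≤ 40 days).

te_IRB approval = (1 + 4·6 + 11)/6 = 36/6 = 6; σ²_IRB approval = ((11−1)/6)² = 2.778
te_Recruitment = (1 + 4·5 + 9)/6 = 30/6 = 5; σ²_Recruitment = ((9−1)/6)² = 1.778
te_Instrument calibration = (8 + 4·12 + 16)/6 = 72/6 = 12; σ²_Instrument calibration = ((16−8)/6)² = 1.778
te_Pilot data = (10 + 4·13 + 22)/6 = 84/6 = 14; σ²_Pilot data = ((22−10)/6)² = 4.000
te_Data collection = (3 + 4·7 + 11)/6 = 42/6 = 7; σ²_Data collection = ((11−3)/6)² = 1.778
te_Data cleaning = (10 + 4·14 + 18)/6 = 84/6 = 14; σ²_Data cleaning = ((18−10)/6)² = 1.778
te_Analysis = (4 + 4·8 + 24)/6 = 60/6 = 10; σ²_Analysis = ((24−4)/6)² = 11.111
te_Draft manuscript = (2 + 4·3 + 10)/6 = 24/6 = 4; σ²_Draft manuscript = ((10−2)/6)² = 1.778
te_Internal review = (7 + 4·8 + 21)/6 = 60/6 = 10; σ²_Internal review = ((21−7)/6)² = 5.444

Forward pass:
ES_IRB approval = 0; EF_IRB approval = 6
ES_Recruitment = 6; EF_Recruitment = 6+5 = 11
ES_Instrument calibration = 6; EF_Instrument calibration = 6+12 = 18
ES_Pilot data = 6; EF_Pilot data = 6+14 = 20
ES_Data collection = 6; EF_Data collection = 6+7 = 13
ES_Data cleaning = 6; EF_Data cleaning = 6+14 = 20
ES_Analysis = 11; EF_Analysis = 11+10 = 21
ES_Draft manuscript = 20; EF_Draft manuscript = 20+4 = 24
ES_Internal review = max(EF_Instrument calibration=18, EF_Data collection=13, EF_Data cleaning=20, EF_Analysis=21, EF_Draft manuscript=24) = 24; EF_Internal review = 24+10 = 34
Expected project duration μ = 34 days. Critical path: IRB approval → Pilot data → Draft manuscript → Internal review.

Variance along critical path = 2.778 + 4.000 + 1.778 + 5.444 = 14.000; σ = √14.000 = 3.742 days.
Z = (40 − 34) / 3.742 = 1.604
P(T ≤ 40) = Φ(1.604) ≈ 0.946

0.946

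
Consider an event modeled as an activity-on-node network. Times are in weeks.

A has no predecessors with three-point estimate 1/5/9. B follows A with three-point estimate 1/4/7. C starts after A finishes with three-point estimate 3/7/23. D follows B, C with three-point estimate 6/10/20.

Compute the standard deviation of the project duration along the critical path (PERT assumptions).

4.28 weeks

te_A = (1 + 4·5 + 9)/6 = 30/6 = 5; σ²_A = ((9−1)/6)² = 1.778
te_B = (1 + 4·4 + 7)/6 = 24/6 = 4; σ²_B = ((7−1)/6)² = 1.000
te_C = (3 + 4·7 + 23)/6 = 54/6 = 9; σ²_C = ((23−3)/6)² = 11.111
te_D = (6 + 4·10 + 20)/6 = 66/6 = 11; σ²_D = ((20−6)/6)² = 5.444

Forward pass:
ES_A = 0; EF_A = 5
ES_B = 5; EF_B = 5+4 = 9
ES_C = 5; EF_C = 5+9 = 14
ES_D = max(EF_B=9, EF_C=14) = 14; EF_D = 14+11 = 25
Expected project duration μ = 25 weeks. Critical path: A → C → D.

Variance along critical path = 1.778 + 11.111 + 5.444 = 18.333
σ = √18.333 = 4.282 weeks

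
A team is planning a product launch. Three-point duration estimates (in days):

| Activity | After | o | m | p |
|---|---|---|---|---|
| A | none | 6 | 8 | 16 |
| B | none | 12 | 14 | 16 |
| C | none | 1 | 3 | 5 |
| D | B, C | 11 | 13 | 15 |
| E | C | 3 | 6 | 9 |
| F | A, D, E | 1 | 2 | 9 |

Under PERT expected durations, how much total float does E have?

te_A = (6 + 4·8 + 16)/6 = 54/6 = 9
te_B = (12 + 4·14 + 16)/6 = 84/6 = 14
te_C = (1 + 4·3 + 5)/6 = 18/6 = 3
te_D = (11 + 4·13 + 15)/6 = 78/6 = 13
te_E = (3 + 4·6 + 9)/6 = 36/6 = 6
te_F = (1 + 4·2 + 9)/6 = 18/6 = 3

Forward pass:
ES_A = 0; EF_A = 9
ES_B = 0; EF_B = 14
ES_C = 0; EF_C = 3
ES_D = max(EF_B=14, EF_C=3) = 14; EF_D = 14+13 = 27
ES_E = 3; EF_E = 3+6 = 9
ES_F = max(EF_A=9, EF_D=27, EF_E=9) = 27; EF_F = 27+3 = 30
Expected project duration μ = 30 days. Critical path: B → D → F.

Backward pass:
LF_F = 30; LS_F = 30−3 = 27
LF_E = LS_F = 27; LS_E = 27−6 = 21
LF_D = LS_F = 27; LS_D = 27−13 = 14
LF_C = min(LS_D=14, LS_E=21) = 14; LS_C = 14−3 = 11
LF_B = LS_D = 14; LS_B = 14−14 = 0
LF_A = LS_F = 27; LS_A = 27−9 = 18
Slack_E = LS_E − ES_E = 21 − 3 = 18

18 days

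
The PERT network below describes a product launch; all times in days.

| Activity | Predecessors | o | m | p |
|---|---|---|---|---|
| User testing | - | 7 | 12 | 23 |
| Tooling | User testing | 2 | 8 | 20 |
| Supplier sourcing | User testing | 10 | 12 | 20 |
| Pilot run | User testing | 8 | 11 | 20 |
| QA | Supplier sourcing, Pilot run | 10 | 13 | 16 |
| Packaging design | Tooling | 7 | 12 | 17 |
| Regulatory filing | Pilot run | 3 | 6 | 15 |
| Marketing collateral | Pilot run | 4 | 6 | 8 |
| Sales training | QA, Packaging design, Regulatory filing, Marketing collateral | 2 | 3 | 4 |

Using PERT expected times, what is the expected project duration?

42 days

te_User testing = (7 + 4·12 + 23)/6 = 78/6 = 13
te_Tooling = (2 + 4·8 + 20)/6 = 54/6 = 9
te_Supplier sourcing = (10 + 4·12 + 20)/6 = 78/6 = 13
te_Pilot run = (8 + 4·11 + 20)/6 = 72/6 = 12
te_QA = (10 + 4·13 + 16)/6 = 78/6 = 13
te_Packaging design = (7 + 4·12 + 17)/6 = 72/6 = 12
te_Regulatory filing = (3 + 4·6 + 15)/6 = 42/6 = 7
te_Marketing collateral = (4 + 4·6 + 8)/6 = 36/6 = 6
te_Sales training = (2 + 4·3 + 4)/6 = 18/6 = 3

Forward pass:
ES_User testing = 0; EF_User testing = 13
ES_Tooling = 13; EF_Tooling = 13+9 = 22
ES_Supplier sourcing = 13; EF_Supplier sourcing = 13+13 = 26
ES_Pilot run = 13; EF_Pilot run = 13+12 = 25
ES_QA = max(EF_Supplier sourcing=26, EF_Pilot run=25) = 26; EF_QA = 26+13 = 39
ES_Packaging design = 22; EF_Packaging design = 22+12 = 34
ES_Regulatory filing = 25; EF_Regulatory filing = 25+7 = 32
ES_Marketing collateral = 25; EF_Marketing collateral = 25+6 = 31
ES_Sales training = max(EF_QA=39, EF_Packaging design=34, EF_Regulatory filing=32, EF_Marketing collateral=31) = 39; EF_Sales training = 39+3 = 42
Expected project duration μ = 42 days. Critical path: User testing → Supplier sourcing → QA → Sales training.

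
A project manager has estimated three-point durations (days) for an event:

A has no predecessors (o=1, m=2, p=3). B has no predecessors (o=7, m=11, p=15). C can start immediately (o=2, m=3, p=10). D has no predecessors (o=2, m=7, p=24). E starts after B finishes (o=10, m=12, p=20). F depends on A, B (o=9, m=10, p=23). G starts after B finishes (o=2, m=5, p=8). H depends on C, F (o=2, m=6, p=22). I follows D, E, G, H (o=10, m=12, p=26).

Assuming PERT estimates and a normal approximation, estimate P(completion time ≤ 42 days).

0.276

te_A = (1 + 4·2 + 3)/6 = 12/6 = 2; σ²_A = ((3−1)/6)² = 0.111
te_B = (7 + 4·11 + 15)/6 = 66/6 = 11; σ²_B = ((15−7)/6)² = 1.778
te_C = (2 + 4·3 + 10)/6 = 24/6 = 4; σ²_C = ((10−2)/6)² = 1.778
te_D = (2 + 4·7 + 24)/6 = 54/6 = 9; σ²_D = ((24−2)/6)² = 13.444
te_E = (10 + 4·12 + 20)/6 = 78/6 = 13; σ²_E = ((20−10)/6)² = 2.778
te_F = (9 + 4·10 + 23)/6 = 72/6 = 12; σ²_F = ((23−9)/6)² = 5.444
te_G = (2 + 4·5 + 8)/6 = 30/6 = 5; σ²_G = ((8−2)/6)² = 1.000
te_H = (2 + 4·6 + 22)/6 = 48/6 = 8; σ²_H = ((22−2)/6)² = 11.111
te_I = (10 + 4·12 + 26)/6 = 84/6 = 14; σ²_I = ((26−10)/6)² = 7.111

Forward pass:
ES_A = 0; EF_A = 2
ES_B = 0; EF_B = 11
ES_C = 0; EF_C = 4
ES_D = 0; EF_D = 9
ES_E = 11; EF_E = 11+13 = 24
ES_F = max(EF_A=2, EF_B=11) = 11; EF_F = 11+12 = 23
ES_G = 11; EF_G = 11+5 = 16
ES_H = max(EF_C=4, EF_F=23) = 23; EF_H = 23+8 = 31
ES_I = max(EF_D=9, EF_E=24, EF_G=16, EF_H=31) = 31; EF_I = 31+14 = 45
Expected project duration μ = 45 days. Critical path: B → F → H → I.

Variance along critical path = 1.778 + 5.444 + 11.111 + 7.111 = 25.444; σ = √25.444 = 5.044 days.
Z = (42 − 45) / 5.044 = -0.595
P(T ≤ 42) = Φ(-0.595) ≈ 0.276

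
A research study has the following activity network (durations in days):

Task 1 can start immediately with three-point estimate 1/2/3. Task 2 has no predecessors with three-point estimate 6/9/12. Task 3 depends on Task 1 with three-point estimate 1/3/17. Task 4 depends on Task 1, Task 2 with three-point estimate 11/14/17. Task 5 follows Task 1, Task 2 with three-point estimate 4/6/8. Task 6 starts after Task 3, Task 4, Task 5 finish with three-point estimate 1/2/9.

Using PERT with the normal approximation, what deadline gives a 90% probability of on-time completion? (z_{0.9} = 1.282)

28.5 days

te_Task 1 = (1 + 4·2 + 3)/6 = 12/6 = 2; σ²_Task 1 = ((3−1)/6)² = 0.111
te_Task 2 = (6 + 4·9 + 12)/6 = 54/6 = 9; σ²_Task 2 = ((12−6)/6)² = 1.000
te_Task 3 = (1 + 4·3 + 17)/6 = 30/6 = 5; σ²_Task 3 = ((17−1)/6)² = 7.111
te_Task 4 = (11 + 4·14 + 17)/6 = 84/6 = 14; σ²_Task 4 = ((17−11)/6)² = 1.000
te_Task 5 = (4 + 4·6 + 8)/6 = 36/6 = 6; σ²_Task 5 = ((8−4)/6)² = 0.444
te_Task 6 = (1 + 4·2 + 9)/6 = 18/6 = 3; σ²_Task 6 = ((9−1)/6)² = 1.778

Forward pass:
ES_Task 1 = 0; EF_Task 1 = 2
ES_Task 2 = 0; EF_Task 2 = 9
ES_Task 3 = 2; EF_Task 3 = 2+5 = 7
ES_Task 4 = max(EF_Task 1=2, EF_Task 2=9) = 9; EF_Task 4 = 9+14 = 23
ES_Task 5 = max(EF_Task 1=2, EF_Task 2=9) = 9; EF_Task 5 = 9+6 = 15
ES_Task 6 = max(EF_Task 3=7, EF_Task 4=23, EF_Task 5=15) = 23; EF_Task 6 = 23+3 = 26
Expected project duration μ = 26 days. Critical path: Task 2 → Task 4 → Task 6.

Variance along critical path = 1.000 + 1.000 + 1.778 = 3.778; σ = 1.944 days.
D = μ + z·σ = 26 + 1.282·1.944 = 28.5 days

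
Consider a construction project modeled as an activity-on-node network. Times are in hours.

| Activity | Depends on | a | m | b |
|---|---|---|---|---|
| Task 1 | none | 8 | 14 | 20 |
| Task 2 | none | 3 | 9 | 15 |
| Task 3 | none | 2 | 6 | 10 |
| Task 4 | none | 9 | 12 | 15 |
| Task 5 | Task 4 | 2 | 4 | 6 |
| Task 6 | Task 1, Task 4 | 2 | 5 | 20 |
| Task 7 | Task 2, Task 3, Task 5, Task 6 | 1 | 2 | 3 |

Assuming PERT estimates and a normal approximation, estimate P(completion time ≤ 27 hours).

0.865

te_Task 1 = (8 + 4·14 + 20)/6 = 84/6 = 14; σ²_Task 1 = ((20−8)/6)² = 4.000
te_Task 2 = (3 + 4·9 + 15)/6 = 54/6 = 9; σ²_Task 2 = ((15−3)/6)² = 4.000
te_Task 3 = (2 + 4·6 + 10)/6 = 36/6 = 6; σ²_Task 3 = ((10−2)/6)² = 1.778
te_Task 4 = (9 + 4·12 + 15)/6 = 72/6 = 12; σ²_Task 4 = ((15−9)/6)² = 1.000
te_Task 5 = (2 + 4·4 + 6)/6 = 24/6 = 4; σ²_Task 5 = ((6−2)/6)² = 0.444
te_Task 6 = (2 + 4·5 + 20)/6 = 42/6 = 7; σ²_Task 6 = ((20−2)/6)² = 9.000
te_Task 7 = (1 + 4·2 + 3)/6 = 12/6 = 2; σ²_Task 7 = ((3−1)/6)² = 0.111

Forward pass:
ES_Task 1 = 0; EF_Task 1 = 14
ES_Task 2 = 0; EF_Task 2 = 9
ES_Task 3 = 0; EF_Task 3 = 6
ES_Task 4 = 0; EF_Task 4 = 12
ES_Task 5 = 12; EF_Task 5 = 12+4 = 16
ES_Task 6 = max(EF_Task 1=14, EF_Task 4=12) = 14; EF_Task 6 = 14+7 = 21
ES_Task 7 = max(EF_Task 2=9, EF_Task 3=6, EF_Task 5=16, EF_Task 6=21) = 21; EF_Task 7 = 21+2 = 23
Expected project duration μ = 23 hours. Critical path: Task 1 → Task 6 → Task 7.

Variance along critical path = 4.000 + 9.000 + 0.111 = 13.111; σ = √13.111 = 3.621 hours.
Z = (27 − 23) / 3.621 = 1.105
P(T ≤ 27) = Φ(1.105) ≈ 0.865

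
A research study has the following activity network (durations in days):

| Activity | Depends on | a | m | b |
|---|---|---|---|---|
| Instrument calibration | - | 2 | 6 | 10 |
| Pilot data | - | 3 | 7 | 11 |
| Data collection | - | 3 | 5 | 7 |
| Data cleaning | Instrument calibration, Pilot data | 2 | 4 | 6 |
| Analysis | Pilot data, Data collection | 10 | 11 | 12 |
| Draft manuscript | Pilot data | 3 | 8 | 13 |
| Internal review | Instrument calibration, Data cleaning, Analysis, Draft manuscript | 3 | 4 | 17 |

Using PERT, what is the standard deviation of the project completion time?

te_Instrument calibration = (2 + 4·6 + 10)/6 = 36/6 = 6; σ²_Instrument calibration = ((10−2)/6)² = 1.778
te_Pilot data = (3 + 4·7 + 11)/6 = 42/6 = 7; σ²_Pilot data = ((11−3)/6)² = 1.778
te_Data collection = (3 + 4·5 + 7)/6 = 30/6 = 5; σ²_Data collection = ((7−3)/6)² = 0.444
te_Data cleaning = (2 + 4·4 + 6)/6 = 24/6 = 4; σ²_Data cleaning = ((6−2)/6)² = 0.444
te_Analysis = (10 + 4·11 + 12)/6 = 66/6 = 11; σ²_Analysis = ((12−10)/6)² = 0.111
te_Draft manuscript = (3 + 4·8 + 13)/6 = 48/6 = 8; σ²_Draft manuscript = ((13−3)/6)² = 2.778
te_Internal review = (3 + 4·4 + 17)/6 = 36/6 = 6; σ²_Internal review = ((17−3)/6)² = 5.444

Forward pass:
ES_Instrument calibration = 0; EF_Instrument calibration = 6
ES_Pilot data = 0; EF_Pilot data = 7
ES_Data collection = 0; EF_Data collection = 5
ES_Data cleaning = max(EF_Instrument calibration=6, EF_Pilot data=7) = 7; EF_Data cleaning = 7+4 = 11
ES_Analysis = max(EF_Pilot data=7, EF_Data collection=5) = 7; EF_Analysis = 7+11 = 18
ES_Draft manuscript = 7; EF_Draft manuscript = 7+8 = 15
ES_Internal review = max(EF_Instrument calibration=6, EF_Data cleaning=11, EF_Analysis=18, EF_Draft manuscript=15) = 18; EF_Internal review = 18+6 = 24
Expected project duration μ = 24 days. Critical path: Pilot data → Analysis → Internal review.

Variance along critical path = 1.778 + 0.111 + 5.444 = 7.333
σ = √7.333 = 2.708 days

2.71 days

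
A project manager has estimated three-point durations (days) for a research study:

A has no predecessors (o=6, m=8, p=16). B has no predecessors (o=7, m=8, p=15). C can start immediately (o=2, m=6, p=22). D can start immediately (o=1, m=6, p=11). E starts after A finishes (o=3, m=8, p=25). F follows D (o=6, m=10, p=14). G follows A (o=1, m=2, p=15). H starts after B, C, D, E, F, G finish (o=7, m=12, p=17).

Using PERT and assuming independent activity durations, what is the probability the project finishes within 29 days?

0.323

te_A = (6 + 4·8 + 16)/6 = 54/6 = 9; σ²_A = ((16−6)/6)² = 2.778
te_B = (7 + 4·8 + 15)/6 = 54/6 = 9; σ²_B = ((15−7)/6)² = 1.778
te_C = (2 + 4·6 + 22)/6 = 48/6 = 8; σ²_C = ((22−2)/6)² = 11.111
te_D = (1 + 4·6 + 11)/6 = 36/6 = 6; σ²_D = ((11−1)/6)² = 2.778
te_E = (3 + 4·8 + 25)/6 = 60/6 = 10; σ²_E = ((25−3)/6)² = 13.444
te_F = (6 + 4·10 + 14)/6 = 60/6 = 10; σ²_F = ((14−6)/6)² = 1.778
te_G = (1 + 4·2 + 15)/6 = 24/6 = 4; σ²_G = ((15−1)/6)² = 5.444
te_H = (7 + 4·12 + 17)/6 = 72/6 = 12; σ²_H = ((17−7)/6)² = 2.778

Forward pass:
ES_A = 0; EF_A = 9
ES_B = 0; EF_B = 9
ES_C = 0; EF_C = 8
ES_D = 0; EF_D = 6
ES_E = 9; EF_E = 9+10 = 19
ES_F = 6; EF_F = 6+10 = 16
ES_G = 9; EF_G = 9+4 = 13
ES_H = max(EF_B=9, EF_C=8, EF_D=6, EF_E=19, EF_F=16, EF_G=13) = 19; EF_H = 19+12 = 31
Expected project duration μ = 31 days. Critical path: A → E → H.

Variance along critical path = 2.778 + 13.444 + 2.778 = 19.000; σ = √19.000 = 4.359 days.
Z = (29 − 31) / 4.359 = -0.459
P(T ≤ 29) = Φ(-0.459) ≈ 0.323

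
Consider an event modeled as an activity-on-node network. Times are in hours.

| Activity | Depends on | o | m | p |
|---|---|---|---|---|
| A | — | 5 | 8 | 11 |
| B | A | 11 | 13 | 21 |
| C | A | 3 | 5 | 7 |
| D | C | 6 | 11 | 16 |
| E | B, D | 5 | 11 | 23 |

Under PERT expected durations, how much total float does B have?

te_A = (5 + 4·8 + 11)/6 = 48/6 = 8
te_B = (11 + 4·13 + 21)/6 = 84/6 = 14
te_C = (3 + 4·5 + 7)/6 = 30/6 = 5
te_D = (6 + 4·11 + 16)/6 = 66/6 = 11
te_E = (5 + 4·11 + 23)/6 = 72/6 = 12

Forward pass:
ES_A = 0; EF_A = 8
ES_B = 8; EF_B = 8+14 = 22
ES_C = 8; EF_C = 8+5 = 13
ES_D = 13; EF_D = 13+11 = 24
ES_E = max(EF_B=22, EF_D=24) = 24; EF_E = 24+12 = 36
Expected project duration μ = 36 hours. Critical path: A → C → D → E.

Backward pass:
LF_E = 36; LS_E = 36−12 = 24
LF_D = LS_E = 24; LS_D = 24−11 = 13
LF_C = LS_D = 13; LS_C = 13−5 = 8
LF_B = LS_E = 24; LS_B = 24−14 = 10
LF_A = min(LS_B=10, LS_C=8) = 8; LS_A = 8−8 = 0
Slack_B = LS_B − ES_B = 10 − 8 = 2

2 hours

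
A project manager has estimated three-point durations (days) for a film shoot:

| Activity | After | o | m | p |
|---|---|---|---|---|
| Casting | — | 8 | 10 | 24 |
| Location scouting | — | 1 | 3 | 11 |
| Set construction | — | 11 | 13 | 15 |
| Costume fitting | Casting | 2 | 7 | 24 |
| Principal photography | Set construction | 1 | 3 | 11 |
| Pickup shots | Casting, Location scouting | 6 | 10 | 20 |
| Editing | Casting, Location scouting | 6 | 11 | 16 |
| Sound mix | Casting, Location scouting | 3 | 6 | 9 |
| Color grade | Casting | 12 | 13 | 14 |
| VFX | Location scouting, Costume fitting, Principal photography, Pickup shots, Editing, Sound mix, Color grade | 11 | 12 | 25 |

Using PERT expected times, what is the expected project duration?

te_Casting = (8 + 4·10 + 24)/6 = 72/6 = 12
te_Location scouting = (1 + 4·3 + 11)/6 = 24/6 = 4
te_Set construction = (11 + 4·13 + 15)/6 = 78/6 = 13
te_Costume fitting = (2 + 4·7 + 24)/6 = 54/6 = 9
te_Principal photography = (1 + 4·3 + 11)/6 = 24/6 = 4
te_Pickup shots = (6 + 4·10 + 20)/6 = 66/6 = 11
te_Editing = (6 + 4·11 + 16)/6 = 66/6 = 11
te_Sound mix = (3 + 4·6 + 9)/6 = 36/6 = 6
te_Color grade = (12 + 4·13 + 14)/6 = 78/6 = 13
te_VFX = (11 + 4·12 + 25)/6 = 84/6 = 14

Forward pass:
ES_Casting = 0; EF_Casting = 12
ES_Location scouting = 0; EF_Location scouting = 4
ES_Set construction = 0; EF_Set construction = 13
ES_Costume fitting = 12; EF_Costume fitting = 12+9 = 21
ES_Principal photography = 13; EF_Principal photography = 13+4 = 17
ES_Pickup shots = max(EF_Casting=12, EF_Location scouting=4) = 12; EF_Pickup shots = 12+11 = 23
ES_Editing = max(EF_Casting=12, EF_Location scouting=4) = 12; EF_Editing = 12+11 = 23
ES_Sound mix = max(EF_Casting=12, EF_Location scouting=4) = 12; EF_Sound mix = 12+6 = 18
ES_Color grade = 12; EF_Color grade = 12+13 = 25
ES_VFX = max(EF_Location scouting=4, EF_Costume fitting=21, EF_Principal photography=17, EF_Pickup shots=23, EF_Editing=23, EF_Sound mix=18, EF_Color grade=25) = 25; EF_VFX = 25+14 = 39
Expected project duration μ = 39 days. Critical path: Casting → Color grade → VFX.

39 days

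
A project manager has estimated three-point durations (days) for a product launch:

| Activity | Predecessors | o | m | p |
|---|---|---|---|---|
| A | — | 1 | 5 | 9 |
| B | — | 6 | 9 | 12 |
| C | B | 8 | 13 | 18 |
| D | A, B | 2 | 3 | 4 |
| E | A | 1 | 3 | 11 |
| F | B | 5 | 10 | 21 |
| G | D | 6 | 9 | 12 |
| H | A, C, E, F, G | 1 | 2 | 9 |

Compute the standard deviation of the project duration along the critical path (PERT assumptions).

2.36 days

te_A = (1 + 4·5 + 9)/6 = 30/6 = 5; σ²_A = ((9−1)/6)² = 1.778
te_B = (6 + 4·9 + 12)/6 = 54/6 = 9; σ²_B = ((12−6)/6)² = 1.000
te_C = (8 + 4·13 + 18)/6 = 78/6 = 13; σ²_C = ((18−8)/6)² = 2.778
te_D = (2 + 4·3 + 4)/6 = 18/6 = 3; σ²_D = ((4−2)/6)² = 0.111
te_E = (1 + 4·3 + 11)/6 = 24/6 = 4; σ²_E = ((11−1)/6)² = 2.778
te_F = (5 + 4·10 + 21)/6 = 66/6 = 11; σ²_F = ((21−5)/6)² = 7.111
te_G = (6 + 4·9 + 12)/6 = 54/6 = 9; σ²_G = ((12−6)/6)² = 1.000
te_H = (1 + 4·2 + 9)/6 = 18/6 = 3; σ²_H = ((9−1)/6)² = 1.778

Forward pass:
ES_A = 0; EF_A = 5
ES_B = 0; EF_B = 9
ES_C = 9; EF_C = 9+13 = 22
ES_D = max(EF_A=5, EF_B=9) = 9; EF_D = 9+3 = 12
ES_E = 5; EF_E = 5+4 = 9
ES_F = 9; EF_F = 9+11 = 20
ES_G = 12; EF_G = 12+9 = 21
ES_H = max(EF_A=5, EF_C=22, EF_E=9, EF_F=20, EF_G=21) = 22; EF_H = 22+3 = 25
Expected project duration μ = 25 days. Critical path: B → C → H.

Variance along critical path = 1.000 + 2.778 + 1.778 = 5.556
σ = √5.556 = 2.357 days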